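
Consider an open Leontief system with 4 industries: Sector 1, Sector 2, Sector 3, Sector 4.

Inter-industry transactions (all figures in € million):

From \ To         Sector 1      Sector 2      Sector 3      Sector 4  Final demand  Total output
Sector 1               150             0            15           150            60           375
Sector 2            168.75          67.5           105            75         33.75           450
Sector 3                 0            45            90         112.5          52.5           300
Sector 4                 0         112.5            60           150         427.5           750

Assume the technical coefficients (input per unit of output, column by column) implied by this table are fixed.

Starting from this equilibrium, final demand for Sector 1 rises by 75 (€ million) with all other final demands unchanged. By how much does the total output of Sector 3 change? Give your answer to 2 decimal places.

Δx_3 = 18.55

Technical coefficients a_ij = z_ij / X_j:
  a_11 = 150/375 = 0.40, a_21 = 168.75/375 = 0.45, a_31 = 0/375 = 0.00, a_41 = 0/375 = 0.00
  a_12 = 0/450 = 0.00, a_22 = 67.5/450 = 0.15, a_32 = 45/450 = 0.10, a_42 = 112.5/450 = 0.25
  a_13 = 15/300 = 0.05, a_23 = 105/300 = 0.35, a_33 = 90/300 = 0.30, a_43 = 60/300 = 0.20
  a_14 = 150/750 = 0.20, a_24 = 75/750 = 0.10, a_34 = 112.5/750 = 0.15, a_44 = 150/750 = 0.20
I − A =
  [   0.60     0.00    -0.05    -0.20]
  [  -0.45     0.85    -0.35    -0.10]
  [   0.00    -0.10     0.70    -0.15]
  [   0.00    -0.25    -0.20     0.80]
Compute the cofactors C_ij = (−1)^(i+j)·(3×3 minor ij) of I−A; the adjugate is their transpose:
adj(I−A) = Cᵀ =
  [ 0.389875   0.044875   0.084250   0.118875]
  [ 0.238500   0.318000   0.216000   0.139875]
  [ 0.052875   0.070500   0.370500   0.091500]
  [ 0.087750   0.117000   0.160125   0.333750]
det(I−A) = Σ_j (I−A)_1j·C_1j = (0.60)(0.389875) + (0.00)(0.238500) + (-0.05)(0.052875) + (-0.20)(0.087750) = 0.21373125
(I − A)⁻¹ = adj(I−A) / det(I−A) ≈
  [   1.8241     0.2100     0.3942     0.5562]
  [   1.1159     1.4878     1.0106     0.6544]
  [   0.2474     0.3299     1.7335     0.4281]
  [   0.4106     0.5474     0.7492     1.5615]
Δx = (I − A)⁻¹ Δd with Δd having +75 in the Sector 1 component and 0 elsewhere.
So Δx_3 = L_31 · (+75), where L_31 = adj(I−A)_31 / det(I−A) = 0.052875 / 0.21373125.
Δx_3 = 0.052875 × (+75) / 0.21373125 = 3.965625 / 0.21373125 ≈ 18.55.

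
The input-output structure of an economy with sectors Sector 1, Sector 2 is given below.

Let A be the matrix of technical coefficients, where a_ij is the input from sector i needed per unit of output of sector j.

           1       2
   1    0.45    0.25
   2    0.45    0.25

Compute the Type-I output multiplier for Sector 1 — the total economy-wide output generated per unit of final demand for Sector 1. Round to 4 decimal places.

I − A =
  [   0.55    -0.25]
  [  -0.45     0.75]
det(I−A) = (0.55)(0.75) − (-0.25)(-0.45) = 0.3000
adj(I−A) = [[0.75, 0.25], [0.45, 0.55]]
(I − A)⁻¹ = adj(I−A) / det(I−A) ≈
  [   2.50000     0.83333]
  [   1.50000     1.83333]
The output multiplier for sector j is the column-j sum of the Leontief inverse (I − A)⁻¹ = adj(I−A) / det(I−A).
Column 1 of adj(I−A): (0.75, 0.45); det(I−A) = 0.3000.
m_1 = (0.75 + 0.45) / 0.3000 = 1.20 / 0.3000 = 4.0000.

m_1 = 4.0000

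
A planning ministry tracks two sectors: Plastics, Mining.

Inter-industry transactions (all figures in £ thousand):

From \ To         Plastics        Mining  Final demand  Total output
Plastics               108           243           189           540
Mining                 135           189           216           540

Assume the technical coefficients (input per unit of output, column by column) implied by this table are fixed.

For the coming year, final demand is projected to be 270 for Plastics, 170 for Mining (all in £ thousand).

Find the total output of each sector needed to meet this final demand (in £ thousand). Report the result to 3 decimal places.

Technical coefficients a_ij = z_ij / X_j:
  a_11 = 108/540 = 0.20, a_21 = 135/540 = 0.25
  a_12 = 243/540 = 0.45, a_22 = 189/540 = 0.35
I − A =
  [   0.80    -0.45]
  [  -0.25     0.65]
det(I−A) = (0.80)(0.65) − (-0.45)(-0.25) = 0.4075
adj(I−A) = [[0.65, 0.45], [0.25, 0.80]]
(I − A)⁻¹ = adj(I−A) / det(I−A) ≈
  [   1.5951     1.1043]
  [   0.6135     1.9632]
x = (I − A)⁻¹ d = adj(I−A)·d / det(I−A), with det(I−A) = 0.4075:
  x_1 = (0.65·270 + 0.45·170) / 0.4075 = 252.00 / 0.4075 ≈ 618.405
  x_2 = (0.25·270 + 0.80·170) / 0.4075 = 203.50 / 0.4075 ≈ 499.387

x_1 = 618.405, x_2 = 499.387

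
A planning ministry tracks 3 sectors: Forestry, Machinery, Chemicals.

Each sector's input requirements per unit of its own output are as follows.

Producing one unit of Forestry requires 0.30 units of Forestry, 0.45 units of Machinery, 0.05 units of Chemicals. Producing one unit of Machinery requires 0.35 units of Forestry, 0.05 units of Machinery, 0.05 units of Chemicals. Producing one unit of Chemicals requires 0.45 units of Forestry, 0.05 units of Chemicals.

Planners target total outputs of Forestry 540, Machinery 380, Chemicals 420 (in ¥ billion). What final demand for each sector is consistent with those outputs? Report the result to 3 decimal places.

I − A =
  [   0.70    -0.35    -0.45]
  [  -0.45     0.95     0.00]
  [  -0.05    -0.05     0.95]
d = (I − A) x:
  d_1 = (+0.70)·540 + (-0.35)·380 + (-0.45)·420 = 56.000
  d_2 = (-0.45)·540 + (+0.95)·380 + (+0.00)·420 = 118.000
  d_3 = (-0.05)·540 + (-0.05)·380 + (+0.95)·420 = 353.000

d_1 = 56.000, d_2 = 118.000, d_3 = 353.000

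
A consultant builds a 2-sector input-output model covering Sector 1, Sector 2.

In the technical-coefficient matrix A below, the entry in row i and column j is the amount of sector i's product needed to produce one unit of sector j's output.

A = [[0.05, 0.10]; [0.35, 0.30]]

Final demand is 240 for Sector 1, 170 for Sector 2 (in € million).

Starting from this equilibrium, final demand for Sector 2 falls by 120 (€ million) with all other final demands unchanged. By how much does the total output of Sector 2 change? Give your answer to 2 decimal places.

I − A =
  [   0.95    -0.10]
  [  -0.35     0.70]
det(I−A) = (0.95)(0.70) − (-0.10)(-0.35) = 0.6300
adj(I−A) = [[0.70, 0.10], [0.35, 0.95]]
(I − A)⁻¹ = adj(I−A) / det(I−A) ≈
  [   1.1111     0.1587]
  [   0.5556     1.5079]
Δx = (I − A)⁻¹ Δd with Δd having -120 in the Sector 2 component and 0 elsewhere.
So Δx_2 = L_22 · (-120), where L_22 = adj(I−A)_22 / det(I−A) = 0.95 / 0.6300.
Δx_2 = 0.95 × (-120) / 0.6300 = -114.00 / 0.6300 ≈ -180.95.

Δx_2 = -180.95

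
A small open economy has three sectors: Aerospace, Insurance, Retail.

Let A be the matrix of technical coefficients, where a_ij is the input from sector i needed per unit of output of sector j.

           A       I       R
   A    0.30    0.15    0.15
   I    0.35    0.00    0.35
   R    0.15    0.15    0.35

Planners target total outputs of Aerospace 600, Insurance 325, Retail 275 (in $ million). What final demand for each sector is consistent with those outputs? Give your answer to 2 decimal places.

d_A = 330.00, d_I = 18.75, d_R = 40.00

I − A =
  [   0.70    -0.15    -0.15]
  [  -0.35     1.00    -0.35]
  [  -0.15    -0.15     0.65]
d = (I − A) x:
  d_A = (+0.70)·600 + (-0.15)·325 + (-0.15)·275 = 330.00
  d_I = (-0.35)·600 + (+1.00)·325 + (-0.35)·275 = 18.75
  d_R = (-0.15)·600 + (-0.15)·325 + (+0.65)·275 = 40.00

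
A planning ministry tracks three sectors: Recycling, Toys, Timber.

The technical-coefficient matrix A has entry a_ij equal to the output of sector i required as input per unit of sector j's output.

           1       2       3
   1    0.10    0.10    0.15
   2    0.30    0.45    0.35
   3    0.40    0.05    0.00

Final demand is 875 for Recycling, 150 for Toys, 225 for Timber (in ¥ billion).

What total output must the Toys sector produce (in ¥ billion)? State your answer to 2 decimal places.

I − A =
  [   0.90    -0.10    -0.15]
  [  -0.30     0.55    -0.35]
  [  -0.40    -0.05     1.00]
Cofactors of I−A, C_ij = (−1)^(i+j)·(minor ij) (rows/columns in the sector order above):
  C_11 = (0.55)(1.00) − (-0.35)(-0.05) = 0.5325
  C_12 = −[(-0.30)(1.00) − (-0.35)(-0.40)] = 0.4400
  C_13 = (-0.30)(-0.05) − (0.55)(-0.40) = 0.2350
  C_21 = −[(-0.10)(1.00) − (-0.15)(-0.05)] = 0.1075
  C_22 = (0.90)(1.00) − (-0.15)(-0.40) = 0.8400
  C_23 = −[(0.90)(-0.05) − (-0.10)(-0.40)] = 0.0850
  C_31 = (-0.10)(-0.35) − (-0.15)(0.55) = 0.1175
  C_32 = −[(0.90)(-0.35) − (-0.15)(-0.30)] = 0.3600
  C_33 = (0.90)(0.55) − (-0.10)(-0.30) = 0.4650
det(I−A) = Σ_j (I−A)_1j·C_1j = (0.90)(0.5325) + (-0.10)(0.4400) + (-0.15)(0.2350) = 0.4000
adj(I−A) = Cᵀ =
  [ 0.5325   0.1075   0.1175]
  [ 0.4400   0.8400   0.3600]
  [ 0.2350   0.0850   0.4650]
(I − A)⁻¹ = adj(I−A) / det(I−A) ≈
  [   1.3313     0.2688     0.2938]
  [   1.1000     2.1000     0.9000]
  [   0.5875     0.2125     1.1625]
x = (I − A)⁻¹ d = adj(I−A)·d / det(I−A), with det(I−A) = 0.4000:
  x_1 = (0.5325·875 + 0.1075·150 + 0.1175·225) / 0.4000 = 508.50 / 0.4000 = 1271.25
  x_2 = (0.4400·875 + 0.8400·150 + 0.3600·225) / 0.4000 = 592.00 / 0.4000 = 1480.00
  x_3 = (0.2350·875 + 0.0850·150 + 0.4650·225) / 0.4000 = 323.00 / 0.4000 = 807.50

x_2 = 1480.00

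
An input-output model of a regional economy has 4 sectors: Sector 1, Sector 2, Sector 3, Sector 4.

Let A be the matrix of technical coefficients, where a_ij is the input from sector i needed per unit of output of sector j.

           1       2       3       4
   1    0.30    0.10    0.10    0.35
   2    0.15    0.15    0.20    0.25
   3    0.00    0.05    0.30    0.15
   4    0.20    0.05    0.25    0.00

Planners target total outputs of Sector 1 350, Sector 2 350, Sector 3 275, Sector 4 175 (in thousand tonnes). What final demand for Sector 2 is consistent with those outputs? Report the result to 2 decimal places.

d_2 = 146.25

I − A =
  [   0.70    -0.10    -0.10    -0.35]
  [  -0.15     0.85    -0.20    -0.25]
  [   0.00    -0.05     0.70    -0.15]
  [  -0.20    -0.05    -0.25     1.00]
d = (I − A) x:
  d_1 = (+0.70)·350 + (-0.10)·350 + (-0.10)·275 + (-0.35)·175 = 121.25
  d_2 = (-0.15)·350 + (+0.85)·350 + (-0.20)·275 + (-0.25)·175 = 146.25
  d_3 = (+0.00)·350 + (-0.05)·350 + (+0.70)·275 + (-0.15)·175 = 148.75
  d_4 = (-0.20)·350 + (-0.05)·350 + (-0.25)·275 + (+1.00)·175 = 18.75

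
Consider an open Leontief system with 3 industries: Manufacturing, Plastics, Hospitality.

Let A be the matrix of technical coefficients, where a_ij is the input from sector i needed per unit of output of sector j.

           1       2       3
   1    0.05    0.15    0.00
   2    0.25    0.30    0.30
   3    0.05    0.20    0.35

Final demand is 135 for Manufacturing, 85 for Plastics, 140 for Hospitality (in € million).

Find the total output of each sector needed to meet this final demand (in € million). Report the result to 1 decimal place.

x_1 = 194.8, x_2 = 333.7, x_3 = 333.1

I − A =
  [   0.95    -0.15     0.00]
  [  -0.25     0.70    -0.30]
  [  -0.05    -0.20     0.65]
Cofactors of I−A, C_ij = (−1)^(i+j)·(minor ij) (rows/columns in the sector order above):
  C_11 = (0.70)(0.65) − (-0.30)(-0.20) = 0.3950
  C_12 = −[(-0.25)(0.65) − (-0.30)(-0.05)] = 0.1775
  C_13 = (-0.25)(-0.20) − (0.70)(-0.05) = 0.0850
  C_21 = −[(-0.15)(0.65) − (0.00)(-0.20)] = 0.0975
  C_22 = (0.95)(0.65) − (0.00)(-0.05) = 0.6175
  C_23 = −[(0.95)(-0.20) − (-0.15)(-0.05)] = 0.1975
  C_31 = (-0.15)(-0.30) − (0.00)(0.70) = 0.0450
  C_32 = −[(0.95)(-0.30) − (0.00)(-0.25)] = 0.2850
  C_33 = (0.95)(0.70) − (-0.15)(-0.25) = 0.6275
det(I−A) = Σ_j (I−A)_1j·C_1j = (0.95)(0.3950) + (-0.15)(0.1775) + (0.00)(0.0850) = 0.348625
adj(I−A) = Cᵀ =
  [ 0.3950   0.0975   0.0450]
  [ 0.1775   0.6175   0.2850]
  [ 0.0850   0.1975   0.6275]
(I − A)⁻¹ = adj(I−A) / det(I−A) ≈
  [   1.1330     0.2797     0.1291]
  [   0.5091     1.7712     0.8175]
  [   0.2438     0.5665     1.7999]
x = (I − A)⁻¹ d = adj(I−A)·d / det(I−A), with det(I−A) = 0.348625:
  x_1 = (0.3950·135 + 0.0975·85 + 0.0450·140) / 0.348625 = 67.9125 / 0.348625 ≈ 194.8
  x_2 = (0.1775·135 + 0.6175·85 + 0.2850·140) / 0.348625 = 116.35 / 0.348625 ≈ 333.7
  x_3 = (0.0850·135 + 0.1975·85 + 0.6275·140) / 0.348625 = 116.1125 / 0.348625 ≈ 333.1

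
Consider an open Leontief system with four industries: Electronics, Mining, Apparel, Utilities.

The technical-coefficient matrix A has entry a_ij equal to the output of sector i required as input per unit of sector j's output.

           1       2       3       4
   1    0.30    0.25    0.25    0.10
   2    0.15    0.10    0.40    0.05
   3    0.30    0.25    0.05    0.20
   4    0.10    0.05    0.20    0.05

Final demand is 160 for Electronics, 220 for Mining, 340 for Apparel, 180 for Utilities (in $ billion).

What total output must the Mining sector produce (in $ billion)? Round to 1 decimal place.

I − A =
  [   0.70    -0.25    -0.25    -0.10]
  [  -0.15     0.90    -0.40    -0.05]
  [  -0.30    -0.25     0.95    -0.20]
  [  -0.10    -0.05    -0.20     0.95]
Compute the cofactors C_ij = (−1)^(i+j)·(3×3 minor ij) of I−A; the adjugate is their transpose:
adj(I−A) = Cᵀ =
  [ 0.672375   0.287250   0.330625   0.155500]
  [ 0.259125   0.512000   0.308875   0.119250]
  [ 0.312125   0.248500   0.550125   0.161750]
  [ 0.150125   0.109500   0.166875   0.386000]
det(I−A) = Σ_j (I−A)_1j·C_1j = (0.70)(0.672375) + (-0.25)(0.259125) + (-0.25)(0.312125) + (-0.10)(0.150125) = 0.3128375
(I − A)⁻¹ = adj(I−A) / det(I−A) ≈
  [   2.1493     0.9182     1.0569     0.4971]
  [   0.8283     1.6366     0.9873     0.3812]
  [   0.9977     0.7943     1.7585     0.5170]
  [   0.4799     0.3500     0.5334     1.2339]
x = (I − A)⁻¹ d = adj(I−A)·d / det(I−A), with det(I−A) = 0.3128375:
  x_1 = (0.672375·160 + 0.287250·220 + 0.330625·340 + 0.155500·180) / 0.3128375 = 311.1775 / 0.3128375 ≈ 994.7
  x_2 = (0.259125·160 + 0.512000·220 + 0.308875·340 + 0.119250·180) / 0.3128375 = 280.5825 / 0.3128375 ≈ 896.9
  x_3 = (0.312125·160 + 0.248500·220 + 0.550125·340 + 0.161750·180) / 0.3128375 = 320.7675 / 0.3128375 ≈ 1025.3
  x_4 = (0.150125·160 + 0.109500·220 + 0.166875·340 + 0.386000·180) / 0.3128375 = 174.3275 / 0.3128375 ≈ 557.2

x_2 = 896.9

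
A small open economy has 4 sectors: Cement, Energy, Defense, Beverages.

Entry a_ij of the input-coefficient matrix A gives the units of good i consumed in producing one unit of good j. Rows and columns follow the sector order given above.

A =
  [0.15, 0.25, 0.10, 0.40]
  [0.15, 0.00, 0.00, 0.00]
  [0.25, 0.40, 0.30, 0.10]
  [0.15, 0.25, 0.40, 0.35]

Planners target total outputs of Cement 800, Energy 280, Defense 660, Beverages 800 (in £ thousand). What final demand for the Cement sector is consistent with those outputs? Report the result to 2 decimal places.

d_1 = 224.00

I − A =
  [   0.85    -0.25    -0.10    -0.40]
  [  -0.15     1.00     0.00     0.00]
  [  -0.25    -0.40     0.70    -0.10]
  [  -0.15    -0.25    -0.40     0.65]
d = (I − A) x:
  d_1 = (+0.85)·800 + (-0.25)·280 + (-0.10)·660 + (-0.40)·800 = 224.00
  d_2 = (-0.15)·800 + (+1.00)·280 + (+0.00)·660 + (+0.00)·800 = 160.00
  d_3 = (-0.25)·800 + (-0.40)·280 + (+0.70)·660 + (-0.10)·800 = 70.00
  d_4 = (-0.15)·800 + (-0.25)·280 + (-0.40)·660 + (+0.65)·800 = 66.00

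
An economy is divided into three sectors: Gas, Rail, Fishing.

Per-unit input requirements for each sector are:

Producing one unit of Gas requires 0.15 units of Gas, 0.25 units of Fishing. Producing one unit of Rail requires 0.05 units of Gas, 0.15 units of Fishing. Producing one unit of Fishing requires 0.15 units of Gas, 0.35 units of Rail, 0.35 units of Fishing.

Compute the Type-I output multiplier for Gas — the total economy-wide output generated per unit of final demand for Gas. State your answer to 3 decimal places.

I − A =
  [   0.85    -0.05    -0.15]
  [   0.00     1.00    -0.35]
  [  -0.25    -0.15     0.65]
Cofactors of I−A, C_ij = (−1)^(i+j)·(minor ij) (rows/columns in the sector order above):
  C_11 = (1.00)(0.65) − (-0.35)(-0.15) = 0.5975
  C_12 = −[(0.00)(0.65) − (-0.35)(-0.25)] = 0.0875
  C_13 = (0.00)(-0.15) − (1.00)(-0.25) = 0.2500
  C_21 = −[(-0.05)(0.65) − (-0.15)(-0.15)] = 0.0550
  C_22 = (0.85)(0.65) − (-0.15)(-0.25) = 0.5150
  C_23 = −[(0.85)(-0.15) − (-0.05)(-0.25)] = 0.1400
  C_31 = (-0.05)(-0.35) − (-0.15)(1.00) = 0.1675
  C_32 = −[(0.85)(-0.35) − (-0.15)(0.00)] = 0.2975
  C_33 = (0.85)(1.00) − (-0.05)(0.00) = 0.8500
det(I−A) = Σ_j (I−A)_1j·C_1j = (0.85)(0.5975) + (-0.05)(0.0875) + (-0.15)(0.2500) = 0.4660
adj(I−A) = Cᵀ =
  [ 0.5975   0.0550   0.1675]
  [ 0.0875   0.5150   0.2975]
  [ 0.2500   0.1400   0.8500]
(I − A)⁻¹ = adj(I−A) / det(I−A) ≈
  [   1.2822     0.1180     0.3594]
  [   0.1878     1.1052     0.6384]
  [   0.5365     0.3004     1.8240]
The output multiplier for sector j is the column-j sum of the Leontief inverse (I − A)⁻¹ = adj(I−A) / det(I−A).
Column G of adj(I−A): (0.5975, 0.0875, 0.2500); det(I−A) = 0.4660.
m_G = (0.5975 + 0.0875 + 0.2500) / 0.4660 = 0.935 / 0.4660 ≈ 2.006.

m_G = 2.006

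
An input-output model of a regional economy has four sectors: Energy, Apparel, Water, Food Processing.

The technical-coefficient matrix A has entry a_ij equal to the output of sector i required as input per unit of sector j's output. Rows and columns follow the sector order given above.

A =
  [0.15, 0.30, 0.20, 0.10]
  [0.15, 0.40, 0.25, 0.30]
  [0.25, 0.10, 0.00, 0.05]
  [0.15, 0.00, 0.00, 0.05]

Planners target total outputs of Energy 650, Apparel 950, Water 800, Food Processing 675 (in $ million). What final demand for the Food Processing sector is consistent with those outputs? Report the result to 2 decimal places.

d_4 = 543.75

I − A =
  [   0.85    -0.30    -0.20    -0.10]
  [  -0.15     0.60    -0.25    -0.30]
  [  -0.25    -0.10     1.00    -0.05]
  [  -0.15     0.00     0.00     0.95]
d = (I − A) x:
  d_1 = (+0.85)·650 + (-0.30)·950 + (-0.20)·800 + (-0.10)·675 = 40.00
  d_2 = (-0.15)·650 + (+0.60)·950 + (-0.25)·800 + (-0.30)·675 = 70.00
  d_3 = (-0.25)·650 + (-0.10)·950 + (+1.00)·800 + (-0.05)·675 = 508.75
  d_4 = (-0.15)·650 + (+0.00)·950 + (+0.00)·800 + (+0.95)·675 = 543.75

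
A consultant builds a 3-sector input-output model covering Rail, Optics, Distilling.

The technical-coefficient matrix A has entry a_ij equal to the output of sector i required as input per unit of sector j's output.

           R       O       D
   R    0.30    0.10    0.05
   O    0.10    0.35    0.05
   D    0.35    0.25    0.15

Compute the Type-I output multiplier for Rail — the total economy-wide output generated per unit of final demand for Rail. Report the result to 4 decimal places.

I − A =
  [   0.70    -0.10    -0.05]
  [  -0.10     0.65    -0.05]
  [  -0.35    -0.25     0.85]
Cofactors of I−A, C_ij = (−1)^(i+j)·(minor ij) (rows/columns in the sector order above):
  C_11 = (0.65)(0.85) − (-0.05)(-0.25) = 0.5400
  C_12 = −[(-0.10)(0.85) − (-0.05)(-0.35)] = 0.1025
  C_13 = (-0.10)(-0.25) − (0.65)(-0.35) = 0.2525
  C_21 = −[(-0.10)(0.85) − (-0.05)(-0.25)] = 0.0975
  C_22 = (0.70)(0.85) − (-0.05)(-0.35) = 0.5775
  C_23 = −[(0.70)(-0.25) − (-0.10)(-0.35)] = 0.2100
  C_31 = (-0.10)(-0.05) − (-0.05)(0.65) = 0.0375
  C_32 = −[(0.70)(-0.05) − (-0.05)(-0.10)] = 0.0400
  C_33 = (0.70)(0.65) − (-0.10)(-0.10) = 0.4450
det(I−A) = Σ_j (I−A)_1j·C_1j = (0.70)(0.5400) + (-0.10)(0.1025) + (-0.05)(0.2525) = 0.355125
adj(I−A) = Cᵀ =
  [ 0.5400   0.0975   0.0375]
  [ 0.1025   0.5775   0.0400]
  [ 0.2525   0.2100   0.4450]
(I − A)⁻¹ = adj(I−A) / det(I−A) ≈
  [   1.52059     0.27455     0.10560]
  [   0.28863     1.62619     0.11264]
  [   0.71102     0.59134     1.25308]
The output multiplier for sector j is the column-j sum of the Leontief inverse (I − A)⁻¹ = adj(I−A) / det(I−A).
Column R of adj(I−A): (0.5400, 0.1025, 0.2525); det(I−A) = 0.355125.
m_R = (0.5400 + 0.1025 + 0.2525) / 0.355125 = 0.895 / 0.355125 ≈ 2.5202.

m_R = 2.5202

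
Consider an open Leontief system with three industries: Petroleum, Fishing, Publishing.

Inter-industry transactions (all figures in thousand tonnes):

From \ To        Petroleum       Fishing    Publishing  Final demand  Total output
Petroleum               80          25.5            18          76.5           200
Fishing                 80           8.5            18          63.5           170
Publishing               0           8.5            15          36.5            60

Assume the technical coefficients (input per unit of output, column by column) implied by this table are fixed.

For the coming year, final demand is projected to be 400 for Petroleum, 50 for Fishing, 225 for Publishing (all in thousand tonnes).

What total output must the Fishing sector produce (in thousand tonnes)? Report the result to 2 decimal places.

x_2 = 571.43

Technical coefficients a_ij = z_ij / X_j:
  a_11 = 80/200 = 0.40, a_21 = 80/200 = 0.40, a_31 = 0/200 = 0.00
  a_12 = 25.5/170 = 0.15, a_22 = 8.5/170 = 0.05, a_32 = 8.5/170 = 0.05
  a_13 = 18/60 = 0.30, a_23 = 18/60 = 0.30, a_33 = 15/60 = 0.25
I − A =
  [   0.60    -0.15    -0.30]
  [  -0.40     0.95    -0.30]
  [   0.00    -0.05     0.75]
Cofactors of I−A, C_ij = (−1)^(i+j)·(minor ij) (rows/columns in the sector order above):
  C_11 = (0.95)(0.75) − (-0.30)(-0.05) = 0.6975
  C_12 = −[(-0.40)(0.75) − (-0.30)(0.00)] = 0.3000
  C_13 = (-0.40)(-0.05) − (0.95)(0.00) = 0.0200
  C_21 = −[(-0.15)(0.75) − (-0.30)(-0.05)] = 0.1275
  C_22 = (0.60)(0.75) − (-0.30)(0.00) = 0.4500
  C_23 = −[(0.60)(-0.05) − (-0.15)(0.00)] = 0.0300
  C_31 = (-0.15)(-0.30) − (-0.30)(0.95) = 0.3300
  C_32 = −[(0.60)(-0.30) − (-0.30)(-0.40)] = 0.3000
  C_33 = (0.60)(0.95) − (-0.15)(-0.40) = 0.5100
det(I−A) = Σ_j (I−A)_1j·C_1j = (0.60)(0.6975) + (-0.15)(0.3000) + (-0.30)(0.0200) = 0.3675
adj(I−A) = Cᵀ =
  [ 0.6975   0.1275   0.3300]
  [ 0.3000   0.4500   0.3000]
  [ 0.0200   0.0300   0.5100]
(I − A)⁻¹ = adj(I−A) / det(I−A) ≈
  [   1.8980     0.3469     0.8980]
  [   0.8163     1.2245     0.8163]
  [   0.0544     0.0816     1.3878]
x = (I − A)⁻¹ d = adj(I−A)·d / det(I−A), with det(I−A) = 0.3675:
  x_1 = (0.6975·400 + 0.1275·50 + 0.3300·225) / 0.3675 = 359.625 / 0.3675 ≈ 978.57
  x_2 = (0.3000·400 + 0.4500·50 + 0.3000·225) / 0.3675 = 210.00 / 0.3675 ≈ 571.43
  x_3 = (0.0200·400 + 0.0300·50 + 0.5100·225) / 0.3675 = 124.25 / 0.3675 ≈ 338.10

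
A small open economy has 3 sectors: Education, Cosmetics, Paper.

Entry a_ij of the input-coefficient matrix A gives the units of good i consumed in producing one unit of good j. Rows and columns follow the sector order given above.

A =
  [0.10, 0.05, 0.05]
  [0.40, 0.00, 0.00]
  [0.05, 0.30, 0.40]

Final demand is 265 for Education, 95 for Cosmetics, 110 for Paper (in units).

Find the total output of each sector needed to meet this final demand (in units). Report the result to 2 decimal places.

x_1 = 324.88, x_2 = 224.95, x_3 = 322.88

I − A =
  [   0.90    -0.05    -0.05]
  [  -0.40     1.00     0.00]
  [  -0.05    -0.30     0.60]
Cofactors of I−A, C_ij = (−1)^(i+j)·(minor ij) (rows/columns in the sector order above):
  C_11 = (1.00)(0.60) − (0.00)(-0.30) = 0.6000
  C_12 = −[(-0.40)(0.60) − (0.00)(-0.05)] = 0.2400
  C_13 = (-0.40)(-0.30) − (1.00)(-0.05) = 0.1700
  C_21 = −[(-0.05)(0.60) − (-0.05)(-0.30)] = 0.0450
  C_22 = (0.90)(0.60) − (-0.05)(-0.05) = 0.5375
  C_23 = −[(0.90)(-0.30) − (-0.05)(-0.05)] = 0.2725
  C_31 = (-0.05)(0.00) − (-0.05)(1.00) = 0.0500
  C_32 = −[(0.90)(0.00) − (-0.05)(-0.40)] = 0.0200
  C_33 = (0.90)(1.00) − (-0.05)(-0.40) = 0.8800
det(I−A) = Σ_j (I−A)_1j·C_1j = (0.90)(0.6000) + (-0.05)(0.2400) + (-0.05)(0.1700) = 0.5195
adj(I−A) = Cᵀ =
  [ 0.6000   0.0450   0.0500]
  [ 0.2400   0.5375   0.0200]
  [ 0.1700   0.2725   0.8800]
(I − A)⁻¹ = adj(I−A) / det(I−A) ≈
  [   1.1550     0.0866     0.0962]
  [   0.4620     1.0346     0.0385]
  [   0.3272     0.5245     1.6939]
x = (I − A)⁻¹ d = adj(I−A)·d / det(I−A), with det(I−A) = 0.5195:
  x_1 = (0.6000·265 + 0.0450·95 + 0.0500·110) / 0.5195 = 168.775 / 0.5195 ≈ 324.88
  x_2 = (0.2400·265 + 0.5375·95 + 0.0200·110) / 0.5195 = 116.8625 / 0.5195 ≈ 224.95
  x_3 = (0.1700·265 + 0.2725·95 + 0.8800·110) / 0.5195 = 167.7375 / 0.5195 ≈ 322.88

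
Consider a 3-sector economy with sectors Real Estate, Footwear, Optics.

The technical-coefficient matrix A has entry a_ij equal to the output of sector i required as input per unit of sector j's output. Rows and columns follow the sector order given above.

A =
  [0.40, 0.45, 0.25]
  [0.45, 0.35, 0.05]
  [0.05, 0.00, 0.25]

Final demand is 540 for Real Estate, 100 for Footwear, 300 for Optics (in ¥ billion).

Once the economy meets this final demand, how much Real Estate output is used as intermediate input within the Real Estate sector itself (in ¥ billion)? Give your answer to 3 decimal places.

z_11 = 1073.264

I − A =
  [   0.60    -0.45    -0.25]
  [  -0.45     0.65    -0.05]
  [  -0.05     0.00     0.75]
Cofactors of I−A, C_ij = (−1)^(i+j)·(minor ij) (rows/columns in the sector order above):
  C_11 = (0.65)(0.75) − (-0.05)(0.00) = 0.4875
  C_12 = −[(-0.45)(0.75) − (-0.05)(-0.05)] = 0.3400
  C_13 = (-0.45)(0.00) − (0.65)(-0.05) = 0.0325
  C_21 = −[(-0.45)(0.75) − (-0.25)(0.00)] = 0.3375
  C_22 = (0.60)(0.75) − (-0.25)(-0.05) = 0.4375
  C_23 = −[(0.60)(0.00) − (-0.45)(-0.05)] = 0.0225
  C_31 = (-0.45)(-0.05) − (-0.25)(0.65) = 0.1850
  C_32 = −[(0.60)(-0.05) − (-0.25)(-0.45)] = 0.1425
  C_33 = (0.60)(0.65) − (-0.45)(-0.45) = 0.1875
det(I−A) = Σ_j (I−A)_1j·C_1j = (0.60)(0.4875) + (-0.45)(0.3400) + (-0.25)(0.0325) = 0.131375
adj(I−A) = Cᵀ =
  [ 0.4875   0.3375   0.1850]
  [ 0.3400   0.4375   0.1425]
  [ 0.0325   0.0225   0.1875]
(I − A)⁻¹ = adj(I−A) / det(I−A) ≈
  [   3.7108     2.5690     1.4082]
  [   2.5880     3.3302     1.0847]
  [   0.2474     0.1713     1.4272]
First solve x = (I − A)⁻¹ d = adj(I−A)·d / det(I−A); in particular x_1 = (0.4875·540 + 0.3375·100 + 0.1850·300) / 0.131375 = 352.50 / 0.131375 ≈ 2683.15890.
Intermediate flow from 1 to 1: z_11 = a_11 · x_1 = 0.40 × 352.50 / 0.131375 = 141.00 / 0.131375 ≈ 1073.264.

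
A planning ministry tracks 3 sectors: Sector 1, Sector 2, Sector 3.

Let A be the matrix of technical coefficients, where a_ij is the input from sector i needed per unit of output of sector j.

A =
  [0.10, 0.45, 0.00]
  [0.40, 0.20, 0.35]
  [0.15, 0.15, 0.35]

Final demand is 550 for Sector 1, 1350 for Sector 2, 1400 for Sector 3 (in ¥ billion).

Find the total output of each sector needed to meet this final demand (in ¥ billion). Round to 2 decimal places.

x_1 = 3114.68, x_2 = 5007.14, x_3 = 4028.11

I − A =
  [   0.90    -0.45     0.00]
  [  -0.40     0.80    -0.35]
  [  -0.15    -0.15     0.65]
Cofactors of I−A, C_ij = (−1)^(i+j)·(minor ij) (rows/columns in the sector order above):
  C_11 = (0.80)(0.65) − (-0.35)(-0.15) = 0.4675
  C_12 = −[(-0.40)(0.65) − (-0.35)(-0.15)] = 0.3125
  C_13 = (-0.40)(-0.15) − (0.80)(-0.15) = 0.1800
  C_21 = −[(-0.45)(0.65) − (0.00)(-0.15)] = 0.2925
  C_22 = (0.90)(0.65) − (0.00)(-0.15) = 0.5850
  C_23 = −[(0.90)(-0.15) − (-0.45)(-0.15)] = 0.2025
  C_31 = (-0.45)(-0.35) − (0.00)(0.80) = 0.1575
  C_32 = −[(0.90)(-0.35) − (0.00)(-0.40)] = 0.3150
  C_33 = (0.90)(0.80) − (-0.45)(-0.40) = 0.5400
det(I−A) = Σ_j (I−A)_1j·C_1j = (0.90)(0.4675) + (-0.45)(0.3125) + (0.00)(0.1800) = 0.280125
adj(I−A) = Cᵀ =
  [ 0.4675   0.2925   0.1575]
  [ 0.3125   0.5850   0.3150]
  [ 0.1800   0.2025   0.5400]
(I − A)⁻¹ = adj(I−A) / det(I−A) ≈
  [   1.6689     1.0442     0.5622]
  [   1.1156     2.0884     1.1245]
  [   0.6426     0.7229     1.9277]
x = (I − A)⁻¹ d = adj(I−A)·d / det(I−A), with det(I−A) = 0.280125:
  x_1 = (0.4675·550 + 0.2925·1350 + 0.1575·1400) / 0.280125 = 872.50 / 0.280125 ≈ 3114.68
  x_2 = (0.3125·550 + 0.5850·1350 + 0.3150·1400) / 0.280125 = 1402.625 / 0.280125 ≈ 5007.14
  x_3 = (0.1800·550 + 0.2025·1350 + 0.5400·1400) / 0.280125 = 1128.375 / 0.280125 ≈ 4028.11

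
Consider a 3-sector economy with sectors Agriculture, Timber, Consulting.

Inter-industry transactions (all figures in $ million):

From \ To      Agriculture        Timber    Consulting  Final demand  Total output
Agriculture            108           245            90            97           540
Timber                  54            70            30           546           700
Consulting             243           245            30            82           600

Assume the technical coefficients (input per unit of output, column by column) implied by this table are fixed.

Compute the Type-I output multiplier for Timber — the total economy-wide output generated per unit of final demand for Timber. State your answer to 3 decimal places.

m_2 = 2.692

Technical coefficients a_ij = z_ij / X_j:
  a_11 = 108/540 = 0.20, a_21 = 54/540 = 0.10, a_31 = 243/540 = 0.45
  a_12 = 245/700 = 0.35, a_22 = 70/700 = 0.10, a_32 = 245/700 = 0.35
  a_13 = 90/600 = 0.15, a_23 = 30/600 = 0.05, a_33 = 30/600 = 0.05
I − A =
  [   0.80    -0.35    -0.15]
  [  -0.10     0.90    -0.05]
  [  -0.45    -0.35     0.95]
Cofactors of I−A, C_ij = (−1)^(i+j)·(minor ij) (rows/columns in the sector order above):
  C_11 = (0.90)(0.95) − (-0.05)(-0.35) = 0.8375
  C_12 = −[(-0.10)(0.95) − (-0.05)(-0.45)] = 0.1175
  C_13 = (-0.10)(-0.35) − (0.90)(-0.45) = 0.4400
  C_21 = −[(-0.35)(0.95) − (-0.15)(-0.35)] = 0.3850
  C_22 = (0.80)(0.95) − (-0.15)(-0.45) = 0.6925
  C_23 = −[(0.80)(-0.35) − (-0.35)(-0.45)] = 0.4375
  C_31 = (-0.35)(-0.05) − (-0.15)(0.90) = 0.1525
  C_32 = −[(0.80)(-0.05) − (-0.15)(-0.10)] = 0.0550
  C_33 = (0.80)(0.90) − (-0.35)(-0.10) = 0.6850
det(I−A) = Σ_j (I−A)_1j·C_1j = (0.80)(0.8375) + (-0.35)(0.1175) + (-0.15)(0.4400) = 0.562875
adj(I−A) = Cᵀ =
  [ 0.8375   0.3850   0.1525]
  [ 0.1175   0.6925   0.0550]
  [ 0.4400   0.4375   0.6850]
(I − A)⁻¹ = adj(I−A) / det(I−A) ≈
  [   1.4879     0.6840     0.2709]
  [   0.2087     1.2303     0.0977]
  [   0.7817     0.7773     1.2170]
The output multiplier for sector j is the column-j sum of the Leontief inverse (I − A)⁻¹ = adj(I−A) / det(I−A).
Column 2 of adj(I−A): (0.3850, 0.6925, 0.4375); det(I−A) = 0.562875.
m_2 = (0.3850 + 0.6925 + 0.4375) / 0.562875 = 1.515 / 0.562875 ≈ 2.692.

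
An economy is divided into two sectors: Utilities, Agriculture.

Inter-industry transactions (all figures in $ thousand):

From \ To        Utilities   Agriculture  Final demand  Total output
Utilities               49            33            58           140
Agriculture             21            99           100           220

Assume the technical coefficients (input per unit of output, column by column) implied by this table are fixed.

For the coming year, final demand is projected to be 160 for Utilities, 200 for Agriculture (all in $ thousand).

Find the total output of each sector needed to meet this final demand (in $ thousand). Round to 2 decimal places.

x_U = 352.24, x_A = 459.70

Technical coefficients a_ij = z_ij / X_j:
  a_UU = 49/140 = 0.35, a_AU = 21/140 = 0.15
  a_UA = 33/220 = 0.15, a_AA = 99/220 = 0.45
I − A =
  [   0.65    -0.15]
  [  -0.15     0.55]
det(I−A) = (0.65)(0.55) − (-0.15)(-0.15) = 0.3350
adj(I−A) = [[0.55, 0.15], [0.15, 0.65]]
(I − A)⁻¹ = adj(I−A) / det(I−A) ≈
  [   1.6418     0.4478]
  [   0.4478     1.9403]
x = (I − A)⁻¹ d = adj(I−A)·d / det(I−A), with det(I−A) = 0.3350:
  x_U = (0.55·160 + 0.15·200) / 0.3350 = 118.00 / 0.3350 ≈ 352.24
  x_A = (0.15·160 + 0.65·200) / 0.3350 = 154.00 / 0.3350 ≈ 459.70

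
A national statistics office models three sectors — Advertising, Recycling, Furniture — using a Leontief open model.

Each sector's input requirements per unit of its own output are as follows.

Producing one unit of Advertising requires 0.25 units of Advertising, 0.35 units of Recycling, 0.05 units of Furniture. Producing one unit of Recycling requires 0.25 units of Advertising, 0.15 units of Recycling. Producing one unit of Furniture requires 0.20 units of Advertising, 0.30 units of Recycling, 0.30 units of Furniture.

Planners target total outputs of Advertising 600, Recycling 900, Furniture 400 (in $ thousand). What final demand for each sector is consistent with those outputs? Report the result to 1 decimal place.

I − A =
  [   0.75    -0.25    -0.20]
  [  -0.35     0.85    -0.30]
  [  -0.05     0.00     0.70]
d = (I − A) x:
  d_A = (+0.75)·600 + (-0.25)·900 + (-0.20)·400 = 145.0
  d_R = (-0.35)·600 + (+0.85)·900 + (-0.30)·400 = 435.0
  d_F = (-0.05)·600 + (+0.00)·900 + (+0.70)·400 = 250.0

d_A = 145.0, d_R = 435.0, d_F = 250.0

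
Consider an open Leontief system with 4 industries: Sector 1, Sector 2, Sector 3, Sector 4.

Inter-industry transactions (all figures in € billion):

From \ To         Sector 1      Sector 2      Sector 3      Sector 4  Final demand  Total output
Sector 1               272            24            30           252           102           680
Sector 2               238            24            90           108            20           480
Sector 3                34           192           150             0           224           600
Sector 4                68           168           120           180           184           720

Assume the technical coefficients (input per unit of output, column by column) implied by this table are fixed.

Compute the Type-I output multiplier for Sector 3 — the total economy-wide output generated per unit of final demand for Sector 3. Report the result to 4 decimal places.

Technical coefficients a_ij = z_ij / X_j:
  a_11 = 272/680 = 0.40, a_21 = 238/680 = 0.35, a_31 = 34/680 = 0.05, a_41 = 68/680 = 0.10
  a_12 = 24/480 = 0.05, a_22 = 24/480 = 0.05, a_32 = 192/480 = 0.40, a_42 = 168/480 = 0.35
  a_13 = 30/600 = 0.05, a_23 = 90/600 = 0.15, a_33 = 150/600 = 0.25, a_43 = 120/600 = 0.20
  a_14 = 252/720 = 0.35, a_24 = 108/720 = 0.15, a_34 = 0/720 = 0.00, a_44 = 180/720 = 0.25
I − A =
  [   0.60    -0.05    -0.05    -0.35]
  [  -0.35     0.95    -0.15    -0.15]
  [  -0.05    -0.40     0.75     0.00]
  [  -0.10    -0.35    -0.20     0.75]
Compute the cofactors C_ij = (−1)^(i+j)·(3×3 minor ij) of I−A; the adjugate is their transpose:
adj(I−A) = Cᵀ =
  [ 0.438000   0.163000   0.125000   0.237000]
  [ 0.215250   0.305875   0.118625   0.161625]
  [ 0.144000   0.174000   0.306000   0.102000]
  [ 0.197250   0.210875   0.153625   0.368625]
det(I−A) = Σ_j (I−A)_1j·C_1j = (0.60)(0.438000) + (-0.05)(0.215250) + (-0.05)(0.144000) + (-0.35)(0.197250) = 0.1758
(I − A)⁻¹ = adj(I−A) / det(I−A) ≈
  [   2.49147     0.92719     0.71104     1.34812]
  [   1.22440     1.73990     0.67477     0.91937]
  [   0.81911     0.98976     1.74061     0.58020]
  [   1.12201     1.19952     0.87386     2.09684]
The output multiplier for sector j is the column-j sum of the Leontief inverse (I − A)⁻¹ = adj(I−A) / det(I−A).
Column 3 of adj(I−A): (0.125000, 0.118625, 0.306000, 0.153625); det(I−A) = 0.1758.
m_3 = (0.125000 + 0.118625 + 0.306000 + 0.153625) / 0.1758 = 0.70325 / 0.1758 ≈ 4.0003.

m_3 = 4.0003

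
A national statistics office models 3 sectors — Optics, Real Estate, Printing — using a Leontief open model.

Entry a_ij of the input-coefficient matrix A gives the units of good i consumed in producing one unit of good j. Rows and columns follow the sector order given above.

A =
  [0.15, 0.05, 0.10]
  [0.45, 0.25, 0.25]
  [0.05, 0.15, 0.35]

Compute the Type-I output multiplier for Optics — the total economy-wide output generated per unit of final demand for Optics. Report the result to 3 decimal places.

I − A =
  [   0.85    -0.05    -0.10]
  [  -0.45     0.75    -0.25]
  [  -0.05    -0.15     0.65]
Cofactors of I−A, C_ij = (−1)^(i+j)·(minor ij) (rows/columns in the sector order above):
  C_11 = (0.75)(0.65) − (-0.25)(-0.15) = 0.4500
  C_12 = −[(-0.45)(0.65) − (-0.25)(-0.05)] = 0.3050
  C_13 = (-0.45)(-0.15) − (0.75)(-0.05) = 0.1050
  C_21 = −[(-0.05)(0.65) − (-0.10)(-0.15)] = 0.0475
  C_22 = (0.85)(0.65) − (-0.10)(-0.05) = 0.5475
  C_23 = −[(0.85)(-0.15) − (-0.05)(-0.05)] = 0.1300
  C_31 = (-0.05)(-0.25) − (-0.10)(0.75) = 0.0875
  C_32 = −[(0.85)(-0.25) − (-0.10)(-0.45)] = 0.2575
  C_33 = (0.85)(0.75) − (-0.05)(-0.45) = 0.6150
det(I−A) = Σ_j (I−A)_1j·C_1j = (0.85)(0.4500) + (-0.05)(0.3050) + (-0.10)(0.1050) = 0.35675
adj(I−A) = Cᵀ =
  [ 0.4500   0.0475   0.0875]
  [ 0.3050   0.5475   0.2575]
  [ 0.1050   0.1300   0.6150]
(I − A)⁻¹ = adj(I−A) / det(I−A) ≈
  [   1.2614     0.1331     0.2453]
  [   0.8549     1.5347     0.7218]
  [   0.2943     0.3644     1.7239]
The output multiplier for sector j is the column-j sum of the Leontief inverse (I − A)⁻¹ = adj(I−A) / det(I−A).
Column O of adj(I−A): (0.4500, 0.3050, 0.1050); det(I−A) = 0.35675.
m_O = (0.4500 + 0.3050 + 0.1050) / 0.35675 = 0.86 / 0.35675 ≈ 2.411.

m_O = 2.411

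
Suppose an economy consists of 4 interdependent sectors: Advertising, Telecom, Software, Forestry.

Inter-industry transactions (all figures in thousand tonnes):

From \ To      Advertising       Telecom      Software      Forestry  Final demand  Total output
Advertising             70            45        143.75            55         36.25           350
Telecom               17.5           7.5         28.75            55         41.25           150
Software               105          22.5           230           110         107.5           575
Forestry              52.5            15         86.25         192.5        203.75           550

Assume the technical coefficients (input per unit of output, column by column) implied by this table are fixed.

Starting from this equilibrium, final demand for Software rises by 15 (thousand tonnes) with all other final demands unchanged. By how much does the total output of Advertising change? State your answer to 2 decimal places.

Δx_A = 14.95

Technical coefficients a_ij = z_ij / X_j:
  a_AA = 70/350 = 0.20, a_TA = 17.5/350 = 0.05, a_SA = 105/350 = 0.30, a_FA = 52.5/350 = 0.15
  a_AT = 45/150 = 0.30, a_TT = 7.5/150 = 0.05, a_ST = 22.5/150 = 0.15, a_FT = 15/150 = 0.10
  a_AS = 143.75/575 = 0.25, a_TS = 28.75/575 = 0.05, a_SS = 230/575 = 0.40, a_FS = 86.25/575 = 0.15
  a_AF = 55/550 = 0.10, a_TF = 55/550 = 0.10, a_SF = 110/550 = 0.20, a_FF = 192.5/550 = 0.35
I − A =
  [   0.80    -0.30    -0.25    -0.10]
  [  -0.05     0.95    -0.05    -0.10]
  [  -0.30    -0.15     0.60    -0.20]
  [  -0.15    -0.10    -0.15     0.65]
Compute the cofactors C_ij = (−1)^(i+j)·(3×3 minor ij) of I−A; the adjugate is their transpose:
adj(I−A) = Cᵀ =
  [ 0.327875   0.145625   0.180875   0.128500]
  [ 0.042750   0.218250   0.049875   0.055500]
  [ 0.218875   0.162250   0.457000   0.199250]
  [ 0.132750   0.104625   0.154875   0.363375]
det(I−A) = Σ_j (I−A)_1j·C_1j = (0.80)(0.327875) + (-0.30)(0.042750) + (-0.25)(0.218875) + (-0.10)(0.132750) = 0.18148125
(I − A)⁻¹ = adj(I−A) / det(I−A) ≈
  [   1.8067     0.8024     0.9967     0.7081]
  [   0.2356     1.2026     0.2748     0.3058]
  [   1.2060     0.8940     2.5182     1.0979]
  [   0.7315     0.5765     0.8534     2.0023]
Δx = (I − A)⁻¹ Δd with Δd having +15 in the Software component and 0 elsewhere.
So Δx_A = L_AS · (+15), where L_AS = adj(I−A)_AS / det(I−A) = 0.180875 / 0.18148125.
Δx_A = 0.180875 × (+15) / 0.18148125 = 2.713125 / 0.18148125 ≈ 14.95.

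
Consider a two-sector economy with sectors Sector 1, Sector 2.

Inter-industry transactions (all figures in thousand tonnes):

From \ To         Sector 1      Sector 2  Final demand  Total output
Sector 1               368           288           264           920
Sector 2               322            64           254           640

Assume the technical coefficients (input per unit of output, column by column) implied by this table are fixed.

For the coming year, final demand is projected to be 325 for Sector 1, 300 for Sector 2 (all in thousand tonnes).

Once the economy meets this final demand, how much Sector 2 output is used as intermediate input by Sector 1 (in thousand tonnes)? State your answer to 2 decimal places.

z_21 = 391.18

Technical coefficients a_ij = z_ij / X_j:
  a_11 = 368/920 = 0.40, a_21 = 322/920 = 0.35
  a_12 = 288/640 = 0.45, a_22 = 64/640 = 0.10
I − A =
  [   0.60    -0.45]
  [  -0.35     0.90]
det(I−A) = (0.60)(0.90) − (-0.45)(-0.35) = 0.3825
adj(I−A) = [[0.90, 0.45], [0.35, 0.60]]
(I − A)⁻¹ = adj(I−A) / det(I−A) ≈
  [   2.3529     1.1765]
  [   0.9150     1.5686]
First solve x = (I − A)⁻¹ d = adj(I−A)·d / det(I−A); in particular x_1 = (0.90·325 + 0.45·300) / 0.3825 = 427.50 / 0.3825 ≈ 1117.6471.
Intermediate flow from 2 to 1: z_21 = a_21 · x_1 = 0.35 × 427.50 / 0.3825 = 149.625 / 0.3825 ≈ 391.18.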